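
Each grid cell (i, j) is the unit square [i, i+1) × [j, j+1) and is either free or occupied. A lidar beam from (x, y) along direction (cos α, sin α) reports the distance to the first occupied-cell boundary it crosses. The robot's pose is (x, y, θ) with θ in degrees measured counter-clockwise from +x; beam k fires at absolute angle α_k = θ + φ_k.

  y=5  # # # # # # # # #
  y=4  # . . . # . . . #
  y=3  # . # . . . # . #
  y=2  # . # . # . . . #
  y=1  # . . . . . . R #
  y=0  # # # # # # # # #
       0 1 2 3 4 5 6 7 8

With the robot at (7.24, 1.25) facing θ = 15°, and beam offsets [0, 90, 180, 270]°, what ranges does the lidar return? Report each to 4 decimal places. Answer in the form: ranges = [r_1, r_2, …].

beam 1: φ=0°, α=15°
  dir = (cos 15°, sin 15°) = (0.9659, 0.2588); from cell (7,1)
  next x-line at t=0.7868, next y-line at t=2.8978; Δt_x=1.0353, Δt_y=3.8637
    x: enter (8,1) at t=0.7868 ← occupied
  → r_1 = 0.7868
beam 2: φ=90°, α=105°
  dir = (cos 105°, sin 105°) = (-0.2588, 0.9659); from cell (7,1)
  next x-line at t=0.9273, next y-line at t=0.7765; Δt_x=3.8637, Δt_y=1.0353
    y: enter (7,2) at t=0.7765
    x: enter (6,2) at t=0.9273
    y: enter (6,3) at t=1.8117 ← occupied
  → r_2 = 1.8117
beam 3: φ=180°, α=195°
  dir = (cos 195°, sin 195°) = (-0.9659, -0.2588); from cell (7,1)
  next x-line at t=0.2485, next y-line at t=0.9659; Δt_x=1.0353, Δt_y=3.8637
    x: enter (6,1) at t=0.2485
    y: enter (6,0) at t=0.9659 ← occupied
  → r_3 = 0.9659
beam 4: φ=270°, α=285°
  dir = (cos 285°, sin 285°) = (0.2588, -0.9659); from cell (7,1)
  next x-line at t=2.9364, next y-line at t=0.2588; Δt_x=3.8637, Δt_y=1.0353
    y: enter (7,0) at t=0.2588 ← occupied
  → r_4 = 0.2588

ranges = [0.7868, 1.8117, 0.9659, 0.2588]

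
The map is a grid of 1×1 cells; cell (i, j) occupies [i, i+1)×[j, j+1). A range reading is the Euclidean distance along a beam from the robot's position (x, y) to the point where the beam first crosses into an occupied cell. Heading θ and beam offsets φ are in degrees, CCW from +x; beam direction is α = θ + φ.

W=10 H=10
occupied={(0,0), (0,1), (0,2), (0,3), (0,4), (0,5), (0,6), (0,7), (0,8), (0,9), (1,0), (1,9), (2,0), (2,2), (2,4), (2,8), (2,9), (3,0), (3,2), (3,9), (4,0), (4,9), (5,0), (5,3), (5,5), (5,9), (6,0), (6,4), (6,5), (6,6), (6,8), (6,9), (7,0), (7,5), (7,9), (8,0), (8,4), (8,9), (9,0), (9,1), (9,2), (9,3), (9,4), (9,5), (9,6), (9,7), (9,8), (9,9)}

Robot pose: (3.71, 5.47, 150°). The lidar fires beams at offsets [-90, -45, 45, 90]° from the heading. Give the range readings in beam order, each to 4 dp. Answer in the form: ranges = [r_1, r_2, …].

beam 1: φ=-90°, α=60°
  cosα=0.5000 sinα=0.8660 | (3,5) | tMaxX 0.5800 tMaxY 0.6120 | tΔX 2.0000 tΔY 1.1547
    t=0.5800 [x] (4,5)
    t=0.6120 [y] (4,6)
    t=1.7667 [y] (4,7)
    t=2.5800 [x] (5,7)
    t=2.9214 [y] (5,8)
    t=4.0761 [y] (5,9) — stop
  → r_1 = 4.0761
beam 2: φ=-45°, α=105°
  cosα=-0.2588 sinα=0.9659 | (3,5) | tMaxX 2.7432 tMaxY 0.5487 | tΔX 3.8637 tΔY 1.0353
    t=0.5487 [y] (3,6)
    t=1.5840 [y] (3,7)
    t=2.6192 [y] (3,8)
    t=2.7432 [x] (2,8) — stop
  → r_2 = 2.7432
beam 3: φ=45°, α=195°
  cosα=-0.9659 sinα=-0.2588 | (3,5) | tMaxX 0.7350 tMaxY 1.8159 | tΔX 1.0353 tΔY 3.8637
    t=0.7350 [x] (2,5)
    t=1.7703 [x] (1,5)
    t=1.8159 [y] (1,4)
    t=2.8056 [x] (0,4) — stop
  → r_3 = 2.8056
beam 4: φ=90°, α=240°
  cosα=-0.5000 sinα=-0.8660 | (3,5) | tMaxX 1.4200 tMaxY 0.5427 | tΔX 2.0000 tΔY 1.1547
    t=0.5427 [y] (3,4)
    t=1.4200 [x] (2,4) — stop
  → r_4 = 1.4200

ranges = [4.0761, 2.7432, 2.8056, 1.4200]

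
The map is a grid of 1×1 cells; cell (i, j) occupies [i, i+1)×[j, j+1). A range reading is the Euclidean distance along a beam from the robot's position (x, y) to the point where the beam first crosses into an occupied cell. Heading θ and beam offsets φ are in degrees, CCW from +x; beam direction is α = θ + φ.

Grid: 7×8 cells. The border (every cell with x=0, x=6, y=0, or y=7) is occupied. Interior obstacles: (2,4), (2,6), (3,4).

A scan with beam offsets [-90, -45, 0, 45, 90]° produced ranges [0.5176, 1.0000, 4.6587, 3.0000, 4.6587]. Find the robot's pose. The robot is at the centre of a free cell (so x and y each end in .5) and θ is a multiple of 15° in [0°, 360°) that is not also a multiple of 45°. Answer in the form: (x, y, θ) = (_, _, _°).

Enumerate (i+0.5, j+0.5, θ) over the 27 free cells and 16 admissible headings. For each, cast all 5 beams and compare to the given ranges.
  (2.5, 5.5, 345°): beam 2 = 0.5774 ≠ 1.0000 ✗
  (2.5, 5.5, 60°): beam 1 = 1.0000 ≠ 0.5176 ✗
  (4.5, 1.5, 15°): beam 3 = 1.5529 ≠ 4.6587 ✗
  …
  (5.5, 2.5, 105°): r_1=0.5176, r_2=1.0000, r_3=4.6587, r_4=3.0000, r_5=4.6587 — all match ✓
No second candidate reproduces the full scan.

(x, y, θ) = (5.5, 2.5, 105°)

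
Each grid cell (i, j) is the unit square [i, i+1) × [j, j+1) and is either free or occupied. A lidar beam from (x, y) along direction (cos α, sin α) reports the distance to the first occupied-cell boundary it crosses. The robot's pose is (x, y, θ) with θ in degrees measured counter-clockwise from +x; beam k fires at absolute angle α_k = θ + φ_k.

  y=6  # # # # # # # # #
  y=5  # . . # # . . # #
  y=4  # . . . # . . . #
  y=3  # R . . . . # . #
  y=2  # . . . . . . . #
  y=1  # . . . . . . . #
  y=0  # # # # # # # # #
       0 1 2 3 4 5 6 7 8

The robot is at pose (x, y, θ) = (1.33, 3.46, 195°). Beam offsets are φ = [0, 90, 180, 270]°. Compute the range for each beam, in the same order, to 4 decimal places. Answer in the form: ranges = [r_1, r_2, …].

beam 1: φ=0°, α=195°
  direction (-0.9659, -0.2588); cell (1,3); t to first gridline: x 0.3416, y 1.7773 (then +1.0353 / +3.8637)
    (0,3) via x @ 0.3416  # hit
  → r_1 = 0.3416
beam 2: φ=90°, α=285°
  direction (0.2588, -0.9659); cell (1,3); t to first gridline: x 2.5887, y 0.4762 (then +3.8637 / +1.0353)
    (1,2) via y @ 0.4762
    (1,1) via y @ 1.5115
    (1,0) via y @ 2.5468  # hit
  → r_2 = 2.5468
beam 3: φ=180°, α=15°
  direction (0.9659, 0.2588); cell (1,3); t to first gridline: x 0.6936, y 2.0864 (then +1.0353 / +3.8637)
    (2,3) via x @ 0.6936
    (3,3) via x @ 1.7289
    (3,4) via y @ 2.0864
    (4,4) via x @ 2.7642  # hit
  → r_3 = 2.7642
beam 4: φ=270°, α=105°
  direction (-0.2588, 0.9659); cell (1,3); t to first gridline: x 1.2750, y 0.5590 (then +3.8637 / +1.0353)
    (1,4) via y @ 0.5590
    (0,4) via x @ 1.2750  # hit
  → r_4 = 1.2750

ranges = [0.3416, 2.5468, 2.7642, 1.2750]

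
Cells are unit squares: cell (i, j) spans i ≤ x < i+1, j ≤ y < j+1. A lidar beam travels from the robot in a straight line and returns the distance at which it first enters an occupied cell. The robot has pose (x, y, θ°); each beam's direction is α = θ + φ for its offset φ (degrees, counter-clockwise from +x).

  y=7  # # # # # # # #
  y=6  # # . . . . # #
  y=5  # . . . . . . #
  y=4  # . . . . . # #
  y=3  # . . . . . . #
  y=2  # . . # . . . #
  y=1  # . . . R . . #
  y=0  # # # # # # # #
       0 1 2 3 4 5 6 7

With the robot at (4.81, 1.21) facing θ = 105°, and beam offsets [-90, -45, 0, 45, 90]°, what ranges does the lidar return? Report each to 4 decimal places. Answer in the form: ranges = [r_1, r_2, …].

beam 1: φ=-90°, α=15°
  d=(0.9659,0.2588)  start (4,1)  tX=0.1967 tY=3.0523  stride 1/|dx|=1.0353 1/|dy|=3.8637
    cross x-line → (5,1), t=0.1967
    cross x-line → (6,1), t=1.2320
    cross x-line → (7,1), t=2.2673 (wall)
  → r_1 = 2.2673
beam 2: φ=-45°, α=60°
  d=(0.5000,0.8660)  start (4,1)  tX=0.3800 tY=0.9122  stride 1/|dx|=2.0000 1/|dy|=1.1547
    cross x-line → (5,1), t=0.3800
    cross y-line → (5,2), t=0.9122
    cross y-line → (5,3), t=2.0669
    cross x-line → (6,3), t=2.3800
    cross y-line → (6,4), t=3.2216 (wall)
  → r_2 = 3.2216
beam 3: φ=0°, α=105°
  d=(-0.2588,0.9659)  start (4,1)  tX=3.1296 tY=0.8179  stride 1/|dx|=3.8637 1/|dy|=1.0353
    cross y-line → (4,2), t=0.8179
    cross y-line → (4,3), t=1.8531
    cross y-line → (4,4), t=2.8884
    cross x-line → (3,4), t=3.1296
    cross y-line → (3,5), t=3.9237
    cross y-line → (3,6), t=4.9590
    cross y-line → (3,7), t=5.9942 (wall)
  → r_3 = 5.9942
beam 4: φ=45°, α=150°
  d=(-0.8660,0.5000)  start (4,1)  tX=0.9353 tY=1.5800  stride 1/|dx|=1.1547 1/|dy|=2.0000
    cross x-line → (3,1), t=0.9353
    cross y-line → (3,2), t=1.5800 (wall)
  → r_4 = 1.5800
beam 5: φ=90°, α=195°
  d=(-0.9659,-0.2588)  start (4,1)  tX=0.8386 tY=0.8114  stride 1/|dx|=1.0353 1/|dy|=3.8637
    cross y-line → (4,0), t=0.8114 (wall)
  → r_5 = 0.8114

ranges = [2.2673, 3.2216, 5.9942, 1.5800, 0.8114]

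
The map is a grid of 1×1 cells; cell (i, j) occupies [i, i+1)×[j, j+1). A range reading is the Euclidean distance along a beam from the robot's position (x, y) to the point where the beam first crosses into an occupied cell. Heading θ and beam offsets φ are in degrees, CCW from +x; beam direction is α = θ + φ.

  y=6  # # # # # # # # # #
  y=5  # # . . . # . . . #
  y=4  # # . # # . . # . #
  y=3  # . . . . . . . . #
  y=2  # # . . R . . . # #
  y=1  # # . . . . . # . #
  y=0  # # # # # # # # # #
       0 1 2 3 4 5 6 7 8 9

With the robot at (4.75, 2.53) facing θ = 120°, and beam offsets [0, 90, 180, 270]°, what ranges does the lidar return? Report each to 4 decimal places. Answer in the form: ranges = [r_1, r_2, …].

ranges = [1.6974, 3.0600, 1.7667, 2.9400]

beam 1: φ=0°, α=120°
  direction (-0.5000, 0.8660); cell (4,2); t to first gridline: x 1.5000, y 0.5427 (then +2.0000 / +1.1547)
    (4,3) via y @ 0.5427
    (3,3) via x @ 1.5000
    (3,4) via y @ 1.6974  # hit
  → r_1 = 1.6974
beam 2: φ=90°, α=210°
  direction (-0.8660, -0.5000); cell (4,2); t to first gridline: x 0.8660, y 1.0600 (then +1.1547 / +2.0000)
    (3,2) via x @ 0.8660
    (3,1) via y @ 1.0600
    (2,1) via x @ 2.0207
    (2,0) via y @ 3.0600  # hit
  → r_2 = 3.0600
beam 3: φ=180°, α=300°
  direction (0.5000, -0.8660); cell (4,2); t to first gridline: x 0.5000, y 0.6120 (then +2.0000 / +1.1547)
    (5,2) via x @ 0.5000
    (5,1) via y @ 0.6120
    (5,0) via y @ 1.7667  # hit
  → r_3 = 1.7667
beam 4: φ=270°, α=30°
  direction (0.8660, 0.5000); cell (4,2); t to first gridline: x 0.2887, y 0.9400 (then +1.1547 / +2.0000)
    (5,2) via x @ 0.2887
    (5,3) via y @ 0.9400
    (6,3) via x @ 1.4434
    (7,3) via x @ 2.5981
    (7,4) via y @ 2.9400  # hit
  → r_4 = 2.9400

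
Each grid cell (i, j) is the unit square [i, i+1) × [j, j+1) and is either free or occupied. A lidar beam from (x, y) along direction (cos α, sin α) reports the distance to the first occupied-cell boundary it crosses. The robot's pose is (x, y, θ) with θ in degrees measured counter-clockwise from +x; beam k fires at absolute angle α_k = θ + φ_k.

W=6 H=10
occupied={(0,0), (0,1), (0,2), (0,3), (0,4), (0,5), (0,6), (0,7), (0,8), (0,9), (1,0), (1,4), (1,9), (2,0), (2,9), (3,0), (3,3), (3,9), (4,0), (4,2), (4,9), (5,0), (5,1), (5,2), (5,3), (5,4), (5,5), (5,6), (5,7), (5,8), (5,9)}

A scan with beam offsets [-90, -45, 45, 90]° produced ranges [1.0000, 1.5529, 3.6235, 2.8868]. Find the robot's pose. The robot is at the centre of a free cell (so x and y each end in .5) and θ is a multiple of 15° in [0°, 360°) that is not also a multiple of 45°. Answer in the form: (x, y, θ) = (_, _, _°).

(x, y, θ) = (1.5, 6.5, 330°)

The pose lattice has 29·16 = 464 candidates. Test each by forward raycasting.
  (1.5, 8.5, 285°): beam 1 = 0.5176 ≠ 1.0000 ✗
  (2.5, 1.5, 210°): beam 1 = 2.8868 ≠ 1.0000 ✗
  (3.5, 6.5, 60°): beam 1 = 1.7321 ≠ 1.0000 ✗
  (2.5, 4.5, 60°): beam 2 = 2.5882 ≠ 1.5529 ✗
  (4.5, 1.5, 120°): beam 1 = 0.5774 ≠ 1.0000 ✗
  …
  (1.5, 6.5, 330°): r_1=1.0000, r_2=1.5529, r_3=3.6235, r_4=2.8868 — all match ✓
Unique over the lattice → pose = (1.5, 6.5, 330°).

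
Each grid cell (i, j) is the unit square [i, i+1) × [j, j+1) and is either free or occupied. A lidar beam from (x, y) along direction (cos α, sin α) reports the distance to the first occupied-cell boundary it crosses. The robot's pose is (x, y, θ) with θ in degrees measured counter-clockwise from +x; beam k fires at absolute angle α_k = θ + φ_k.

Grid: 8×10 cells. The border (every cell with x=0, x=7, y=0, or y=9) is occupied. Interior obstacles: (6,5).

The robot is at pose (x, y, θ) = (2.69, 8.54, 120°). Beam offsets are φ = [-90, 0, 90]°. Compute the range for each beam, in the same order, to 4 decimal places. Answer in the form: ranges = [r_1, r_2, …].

ranges = [0.9200, 0.5312, 1.9514]

beam 1: φ=-90°, α=30°
  direction (0.8660, 0.5000); cell (2,8); t to first gridline: x 0.3580, y 0.9200 (then +1.1547 / +2.0000)
    (3,8) via x @ 0.3580
    (3,9) via y @ 0.9200  # hit
  → r_1 = 0.9200
beam 2: φ=0°, α=120°
  direction (-0.5000, 0.8660); cell (2,8); t to first gridline: x 1.3800, y 0.5312 (then +2.0000 / +1.1547)
    (2,9) via y @ 0.5312  # hit
  → r_2 = 0.5312
beam 3: φ=90°, α=210°
  direction (-0.8660, -0.5000); cell (2,8); t to first gridline: x 0.7967, y 1.0800 (then +1.1547 / +2.0000)
    (1,8) via x @ 0.7967
    (1,7) via y @ 1.0800
    (0,7) via x @ 1.9514  # hit
  → r_3 = 1.9514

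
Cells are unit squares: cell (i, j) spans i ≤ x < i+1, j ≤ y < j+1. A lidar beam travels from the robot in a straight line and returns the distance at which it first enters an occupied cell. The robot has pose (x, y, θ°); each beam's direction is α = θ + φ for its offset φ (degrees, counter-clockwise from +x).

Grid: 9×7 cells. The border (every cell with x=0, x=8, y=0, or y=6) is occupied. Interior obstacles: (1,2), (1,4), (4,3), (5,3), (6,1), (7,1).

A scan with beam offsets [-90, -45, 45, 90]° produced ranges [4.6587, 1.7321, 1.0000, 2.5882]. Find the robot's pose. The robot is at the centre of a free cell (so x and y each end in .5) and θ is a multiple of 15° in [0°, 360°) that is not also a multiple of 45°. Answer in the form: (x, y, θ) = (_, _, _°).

The pose lattice has 29·16 = 464 candidates. Test each by forward raycasting.
  (5.5, 4.5, 255°): beam 2 = 1.0000 ≠ 1.7321 ✗
  (5.5, 1.5, 195°): beam 1 = 1.5529 ≠ 4.6587 ✗
  (7.5, 2.5, 30°): beam 1 = 0.5774 ≠ 4.6587 ✗
  (1.5, 5.5, 330°): beam 1 = 0.5774 ≠ 4.6587 ✗
  (2.5, 4.5, 300°): beam 1 = 0.5774 ≠ 4.6587 ✗
  …
  (5.5, 2.5, 285°): r_1=4.6587, r_2=1.7321, r_3=1.0000, r_4=2.5882 — all match ✓
Unique over the lattice → pose = (5.5, 2.5, 285°).

(x, y, θ) = (5.5, 2.5, 285°)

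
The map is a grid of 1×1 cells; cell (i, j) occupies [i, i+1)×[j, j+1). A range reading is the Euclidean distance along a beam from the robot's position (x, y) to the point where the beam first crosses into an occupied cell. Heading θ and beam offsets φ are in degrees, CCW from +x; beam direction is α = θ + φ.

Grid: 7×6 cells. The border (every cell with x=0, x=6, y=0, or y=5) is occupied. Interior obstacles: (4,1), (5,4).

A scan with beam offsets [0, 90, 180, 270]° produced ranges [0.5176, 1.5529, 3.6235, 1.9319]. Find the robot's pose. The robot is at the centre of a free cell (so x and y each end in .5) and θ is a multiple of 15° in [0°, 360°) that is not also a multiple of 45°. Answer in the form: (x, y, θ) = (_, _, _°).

Candidates: 18 free-cell centres × 16 headings = 288 poses. Raycast each; keep the one whose scan matches to 4 dp.
  (4.5, 2.5, 15°): beam 1 = 1.5529 ≠ 0.5176 ✗
  (3.5, 1.5, 120°): beam 1 = 4.0415 ≠ 0.5176 ✗
  (3.5, 4.5, 330°): beam 1 = 2.8868 ≠ 0.5176 ✗
  …
  (2.5, 4.5, 105°): r_1=0.5176, r_2=1.5529, r_3=3.6235, r_4=1.9319 — all match ✓
No second candidate reproduces the full scan.

(x, y, θ) = (2.5, 4.5, 105°)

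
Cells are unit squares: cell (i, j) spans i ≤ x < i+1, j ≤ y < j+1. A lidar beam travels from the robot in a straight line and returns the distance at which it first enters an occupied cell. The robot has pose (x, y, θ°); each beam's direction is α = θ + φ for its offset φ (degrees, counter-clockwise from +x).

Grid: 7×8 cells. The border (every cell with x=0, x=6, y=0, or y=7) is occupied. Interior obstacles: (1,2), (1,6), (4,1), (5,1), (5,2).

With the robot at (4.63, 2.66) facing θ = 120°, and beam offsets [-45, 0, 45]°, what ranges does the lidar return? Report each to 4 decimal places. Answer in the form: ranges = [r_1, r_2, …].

beam 1: φ=-45°, α=75°
  cosα=0.2588 sinα=0.9659 | (4,2) | tMaxX 1.4296 tMaxY 0.3520 | tΔX 3.8637 tΔY 1.0353
    t=0.3520 [y] (4,3)
    t=1.3873 [y] (4,4)
    t=1.4296 [x] (5,4)
    t=2.4225 [y] (5,5)
    t=3.4578 [y] (5,6)
    t=4.4931 [y] (5,7) — stop
  → r_1 = 4.4931
beam 2: φ=0°, α=120°
  cosα=-0.5000 sinα=0.8660 | (4,2) | tMaxX 1.2600 tMaxY 0.3926 | tΔX 2.0000 tΔY 1.1547
    t=0.3926 [y] (4,3)
    t=1.2600 [x] (3,3)
    t=1.5473 [y] (3,4)
    t=2.7020 [y] (3,5)
    t=3.2600 [x] (2,5)
    t=3.8567 [y] (2,6)
    t=5.0114 [y] (2,7) — stop
  → r_2 = 5.0114
beam 3: φ=45°, α=165°
  cosα=-0.9659 sinα=0.2588 | (4,2) | tMaxX 0.6522 tMaxY 1.3137 | tΔX 1.0353 tΔY 3.8637
    t=0.6522 [x] (3,2)
    t=1.3137 [y] (3,3)
    t=1.6875 [x] (2,3)
    t=2.7228 [x] (1,3)
    t=3.7581 [x] (0,3) — stop
  → r_3 = 3.7581

ranges = [4.4931, 5.0114, 3.7581]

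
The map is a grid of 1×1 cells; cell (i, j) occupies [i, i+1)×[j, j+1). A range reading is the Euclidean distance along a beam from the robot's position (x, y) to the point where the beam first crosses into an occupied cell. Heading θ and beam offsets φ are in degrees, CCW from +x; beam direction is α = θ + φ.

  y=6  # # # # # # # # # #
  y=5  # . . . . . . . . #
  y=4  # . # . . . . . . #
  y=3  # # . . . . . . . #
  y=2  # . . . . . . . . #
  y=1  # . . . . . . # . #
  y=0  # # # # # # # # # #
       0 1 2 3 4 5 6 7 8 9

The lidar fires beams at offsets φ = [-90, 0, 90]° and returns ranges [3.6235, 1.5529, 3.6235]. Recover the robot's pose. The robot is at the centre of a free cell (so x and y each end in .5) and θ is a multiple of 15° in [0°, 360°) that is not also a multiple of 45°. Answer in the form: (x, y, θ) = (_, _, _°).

Enumerate (i+0.5, j+0.5, θ) over the 37 free cells and 16 admissible headings. For each, cast all 3 beams and compare to the given ranges.
  (7.5, 4.5, 255°): beam 1 = 5.7956 ≠ 3.6235 ✗
  (2.5, 5.5, 105°): beam 1 = 1.9319 ≠ 3.6235 ✗
  (2.5, 3.5, 345°): beam 1 = 2.5882 ≠ 3.6235 ✗
  (5.5, 2.5, 255°): beam 3 = 1.9319 ≠ 3.6235 ✗
  …
  (5.5, 4.5, 105°): r_1=3.6235, r_2=1.5529, r_3=3.6235 — all match ✓
Unique over the lattice → pose = (5.5, 4.5, 105°).

(x, y, θ) = (5.5, 4.5, 105°)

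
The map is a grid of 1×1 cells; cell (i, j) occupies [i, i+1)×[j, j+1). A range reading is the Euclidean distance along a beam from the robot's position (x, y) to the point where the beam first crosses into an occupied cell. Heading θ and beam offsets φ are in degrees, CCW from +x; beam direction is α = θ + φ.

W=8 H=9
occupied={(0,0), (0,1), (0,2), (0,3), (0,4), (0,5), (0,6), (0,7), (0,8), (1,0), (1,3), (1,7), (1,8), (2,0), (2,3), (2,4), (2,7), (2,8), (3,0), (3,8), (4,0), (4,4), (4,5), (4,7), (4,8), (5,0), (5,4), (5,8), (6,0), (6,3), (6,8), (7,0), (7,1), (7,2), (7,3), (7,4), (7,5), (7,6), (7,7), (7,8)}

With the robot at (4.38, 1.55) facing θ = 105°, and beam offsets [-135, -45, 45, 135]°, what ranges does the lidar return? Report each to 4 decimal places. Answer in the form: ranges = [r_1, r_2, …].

beam 1: φ=-135°, α=330°
  dir = (cos 330°, sin 330°) = (0.8660, -0.5000); from cell (4,1)
  next x-line at t=0.7159, next y-line at t=1.1000; Δt_x=1.1547, Δt_y=2.0000
    x: enter (5,1) at t=0.7159
    y: enter (5,0) at t=1.1000 ← occupied
  → r_1 = 1.1000
beam 2: φ=-45°, α=60°
  dir = (cos 60°, sin 60°) = (0.5000, 0.8660); from cell (4,1)
  next x-line at t=1.2400, next y-line at t=0.5196; Δt_x=2.0000, Δt_y=1.1547
    y: enter (4,2) at t=0.5196
    x: enter (5,2) at t=1.2400
    y: enter (5,3) at t=1.6743
    y: enter (5,4) at t=2.8290 ← occupied
  → r_2 = 2.8290
beam 3: φ=45°, α=150°
  dir = (cos 150°, sin 150°) = (-0.8660, 0.5000); from cell (4,1)
  next x-line at t=0.4388, next y-line at t=0.9000; Δt_x=1.1547, Δt_y=2.0000
    x: enter (3,1) at t=0.4388
    y: enter (3,2) at t=0.9000
    x: enter (2,2) at t=1.5935
    x: enter (1,2) at t=2.7482
    y: enter (1,3) at t=2.9000 ← occupied
  → r_3 = 2.9000
beam 4: φ=135°, α=240°
  dir = (cos 240°, sin 240°) = (-0.5000, -0.8660); from cell (4,1)
  next x-line at t=0.7600, next y-line at t=0.6351; Δt_x=2.0000, Δt_y=1.1547
    y: enter (4,0) at t=0.6351 ← occupied
  → r_4 = 0.6351

ranges = [1.1000, 2.8290, 2.9000, 0.6351]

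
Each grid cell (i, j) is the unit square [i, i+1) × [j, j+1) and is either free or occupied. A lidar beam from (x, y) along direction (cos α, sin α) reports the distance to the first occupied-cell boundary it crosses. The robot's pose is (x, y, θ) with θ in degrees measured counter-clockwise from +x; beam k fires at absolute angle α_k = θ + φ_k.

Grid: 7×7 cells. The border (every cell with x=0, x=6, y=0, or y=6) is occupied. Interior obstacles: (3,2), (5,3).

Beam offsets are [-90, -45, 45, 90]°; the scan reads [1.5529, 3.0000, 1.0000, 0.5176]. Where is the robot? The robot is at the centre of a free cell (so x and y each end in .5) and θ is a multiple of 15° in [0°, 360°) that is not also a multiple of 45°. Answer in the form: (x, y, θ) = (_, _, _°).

Candidates: 23 free-cell centres × 16 headings = 368 poses. Raycast each; keep the one whose scan matches to 4 dp.
  (3.5, 3.5, 150°): beam 1 = 2.8868 ≠ 1.5529 ✗
  (5.5, 1.5, 240°): beam 1 = 1.7321 ≠ 1.5529 ✗
  (1.5, 3.5, 105°): beam 1 = 4.6587 ≠ 1.5529 ✗
  …
  (5.5, 2.5, 255°): r_1=1.5529, r_2=3.0000, r_3=1.0000, r_4=0.5176 — all match ✓
No second candidate reproduces the full scan.

(x, y, θ) = (5.5, 2.5, 255°)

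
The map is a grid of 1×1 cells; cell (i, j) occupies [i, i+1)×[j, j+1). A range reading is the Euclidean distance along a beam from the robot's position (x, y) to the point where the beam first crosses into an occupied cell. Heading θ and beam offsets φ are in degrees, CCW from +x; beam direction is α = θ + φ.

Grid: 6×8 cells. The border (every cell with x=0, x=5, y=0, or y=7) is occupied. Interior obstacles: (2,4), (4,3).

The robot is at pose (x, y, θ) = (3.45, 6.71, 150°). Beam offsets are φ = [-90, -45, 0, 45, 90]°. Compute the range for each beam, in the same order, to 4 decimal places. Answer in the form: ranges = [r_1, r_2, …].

ranges = [0.3349, 0.3002, 0.5800, 2.5364, 1.9745]

beam 1: φ=-90°, α=60°
  cosα=0.5000 sinα=0.8660 | (3,6) | tMaxX 1.1000 tMaxY 0.3349 | tΔX 2.0000 tΔY 1.1547
    t=0.3349 [y] (3,7) — stop
  → r_1 = 0.3349
beam 2: φ=-45°, α=105°
  cosα=-0.2588 sinα=0.9659 | (3,6) | tMaxX 1.7387 tMaxY 0.3002 | tΔX 3.8637 tΔY 1.0353
    t=0.3002 [y] (3,7) — stop
  → r_2 = 0.3002
beam 3: φ=0°, α=150°
  cosα=-0.8660 sinα=0.5000 | (3,6) | tMaxX 0.5196 tMaxY 0.5800 | tΔX 1.1547 tΔY 2.0000
    t=0.5196 [x] (2,6)
    t=0.5800 [y] (2,7) — stop
  → r_3 = 0.5800
beam 4: φ=45°, α=195°
  cosα=-0.9659 sinα=-0.2588 | (3,6) | tMaxX 0.4659 tMaxY 2.7432 | tΔX 1.0353 tΔY 3.8637
    t=0.4659 [x] (2,6)
    t=1.5012 [x] (1,6)
    t=2.5364 [x] (0,6) — stop
  → r_4 = 2.5364
beam 5: φ=90°, α=240°
  cosα=-0.5000 sinα=-0.8660 | (3,6) | tMaxX 0.9000 tMaxY 0.8198 | tΔX 2.0000 tΔY 1.1547
    t=0.8198 [y] (3,5)
    t=0.9000 [x] (2,5)
    t=1.9745 [y] (2,4) — stop
  → r_5 = 1.9745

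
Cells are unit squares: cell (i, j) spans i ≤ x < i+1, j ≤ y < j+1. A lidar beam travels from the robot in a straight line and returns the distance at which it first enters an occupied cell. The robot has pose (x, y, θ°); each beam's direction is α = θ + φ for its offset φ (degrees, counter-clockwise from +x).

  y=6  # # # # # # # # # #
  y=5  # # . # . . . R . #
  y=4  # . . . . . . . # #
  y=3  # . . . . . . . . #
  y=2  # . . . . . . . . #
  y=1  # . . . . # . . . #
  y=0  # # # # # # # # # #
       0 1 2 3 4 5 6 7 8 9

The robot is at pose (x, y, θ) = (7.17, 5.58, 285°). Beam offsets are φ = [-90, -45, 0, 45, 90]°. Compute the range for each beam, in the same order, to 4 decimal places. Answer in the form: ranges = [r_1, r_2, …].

beam 1: φ=-90°, α=195°
  dir = (cos 195°, sin 195°) = (-0.9659, -0.2588); from cell (7,5)
  next x-line at t=0.1760, next y-line at t=2.2409; Δt_x=1.0353, Δt_y=3.8637
    x: enter (6,5) at t=0.1760
    x: enter (5,5) at t=1.2113
    y: enter (5,4) at t=2.2409
    x: enter (4,4) at t=2.2465
    x: enter (3,4) at t=3.2818
    x: enter (2,4) at t=4.3171
    x: enter (1,4) at t=5.3524
    y: enter (1,3) at t=6.1047
    x: enter (0,3) at t=6.3877 ← occupied
  → r_1 = 6.3877
beam 2: φ=-45°, α=240°
  dir = (cos 240°, sin 240°) = (-0.5000, -0.8660); from cell (7,5)
  next x-line at t=0.3400, next y-line at t=0.6697; Δt_x=2.0000, Δt_y=1.1547
    x: enter (6,5) at t=0.3400
    y: enter (6,4) at t=0.6697
    y: enter (6,3) at t=1.8244
    x: enter (5,3) at t=2.3400
    y: enter (5,2) at t=2.9791
    y: enter (5,1) at t=4.1338 ← occupied
  → r_2 = 4.1338
beam 3: φ=0°, α=285°
  dir = (cos 285°, sin 285°) = (0.2588, -0.9659); from cell (7,5)
  next x-line at t=3.2069, next y-line at t=0.6005; Δt_x=3.8637, Δt_y=1.0353
    y: enter (7,4) at t=0.6005
    y: enter (7,3) at t=1.6357
    y: enter (7,2) at t=2.6710
    x: enter (8,2) at t=3.2069
    y: enter (8,1) at t=3.7063
    y: enter (8,0) at t=4.7416 ← occupied
  → r_3 = 4.7416
beam 4: φ=45°, α=330°
  dir = (cos 330°, sin 330°) = (0.8660, -0.5000); from cell (7,5)
  next x-line at t=0.9584, next y-line at t=1.1600; Δt_x=1.1547, Δt_y=2.0000
    x: enter (8,5) at t=0.9584
    y: enter (8,4) at t=1.1600 ← occupied
  → r_4 = 1.1600
beam 5: φ=90°, α=15°
  dir = (cos 15°, sin 15°) = (0.9659, 0.2588); from cell (7,5)
  next x-line at t=0.8593, next y-line at t=1.6228; Δt_x=1.0353, Δt_y=3.8637
    x: enter (8,5) at t=0.8593
    y: enter (8,6) at t=1.6228 ← occupied
  → r_5 = 1.6228

ranges = [6.3877, 4.1338, 4.7416, 1.1600, 1.6228]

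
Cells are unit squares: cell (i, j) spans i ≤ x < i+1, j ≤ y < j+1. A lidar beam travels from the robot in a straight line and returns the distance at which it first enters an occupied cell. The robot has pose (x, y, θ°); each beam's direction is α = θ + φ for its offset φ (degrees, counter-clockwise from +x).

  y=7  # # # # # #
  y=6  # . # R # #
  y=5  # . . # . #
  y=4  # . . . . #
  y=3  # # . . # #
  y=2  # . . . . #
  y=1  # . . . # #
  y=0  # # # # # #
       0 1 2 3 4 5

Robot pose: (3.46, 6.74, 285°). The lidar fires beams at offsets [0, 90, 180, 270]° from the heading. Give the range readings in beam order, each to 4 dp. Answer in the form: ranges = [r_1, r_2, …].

ranges = [0.7661, 0.5590, 0.2692, 0.4762]

beam 1: φ=0°, α=285°
  direction (0.2588, -0.9659); cell (3,6); t to first gridline: x 2.0864, y 0.7661 (then +3.8637 / +1.0353)
    (3,5) via y @ 0.7661  # hit
  → r_1 = 0.7661
beam 2: φ=90°, α=15°
  direction (0.9659, 0.2588); cell (3,6); t to first gridline: x 0.5590, y 1.0046 (then +1.0353 / +3.8637)
    (4,6) via x @ 0.5590  # hit
  → r_2 = 0.5590
beam 3: φ=180°, α=105°
  direction (-0.2588, 0.9659); cell (3,6); t to first gridline: x 1.7773, y 0.2692 (then +3.8637 / +1.0353)
    (3,7) via y @ 0.2692  # hit
  → r_3 = 0.2692
beam 4: φ=270°, α=195°
  direction (-0.9659, -0.2588); cell (3,6); t to first gridline: x 0.4762, y 2.8591 (then +1.0353 / +3.8637)
    (2,6) via x @ 0.4762  # hit
  → r_4 = 0.4762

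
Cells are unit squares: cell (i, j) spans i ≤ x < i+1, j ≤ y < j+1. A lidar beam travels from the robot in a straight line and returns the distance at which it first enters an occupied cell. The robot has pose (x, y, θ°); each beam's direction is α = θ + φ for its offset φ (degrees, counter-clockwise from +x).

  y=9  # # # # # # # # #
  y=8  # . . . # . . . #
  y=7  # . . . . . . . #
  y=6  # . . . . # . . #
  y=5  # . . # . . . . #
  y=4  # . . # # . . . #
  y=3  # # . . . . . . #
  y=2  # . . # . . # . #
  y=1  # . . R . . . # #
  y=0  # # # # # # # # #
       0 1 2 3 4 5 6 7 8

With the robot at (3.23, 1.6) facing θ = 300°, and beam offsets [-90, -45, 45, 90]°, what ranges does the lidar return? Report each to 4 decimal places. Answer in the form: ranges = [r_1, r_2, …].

ranges = [1.2000, 0.6212, 2.3182, 0.8000]

beam 1: φ=-90°, α=210°
  dir = (cos 210°, sin 210°) = (-0.8660, -0.5000); from cell (3,1)
  next x-line at t=0.2656, next y-line at t=1.2000; Δt_x=1.1547, Δt_y=2.0000
    x: enter (2,1) at t=0.2656
    y: enter (2,0) at t=1.2000 ← occupied
  → r_1 = 1.2000
beam 2: φ=-45°, α=255°
  dir = (cos 255°, sin 255°) = (-0.2588, -0.9659); from cell (3,1)
  next x-line at t=0.8887, next y-line at t=0.6212; Δt_x=3.8637, Δt_y=1.0353
    y: enter (3,0) at t=0.6212 ← occupied
  → r_2 = 0.6212
beam 3: φ=45°, α=345°
  dir = (cos 345°, sin 345°) = (0.9659, -0.2588); from cell (3,1)
  next x-line at t=0.7972, next y-line at t=2.3182; Δt_x=1.0353, Δt_y=3.8637
    x: enter (4,1) at t=0.7972
    x: enter (5,1) at t=1.8324
    y: enter (5,0) at t=2.3182 ← occupied
  → r_3 = 2.3182
beam 4: φ=90°, α=30°
  dir = (cos 30°, sin 30°) = (0.8660, 0.5000); from cell (3,1)
  next x-line at t=0.8891, next y-line at t=0.8000; Δt_x=1.1547, Δt_y=2.0000
    y: enter (3,2) at t=0.8000 ← occupied
  → r_4 = 0.8000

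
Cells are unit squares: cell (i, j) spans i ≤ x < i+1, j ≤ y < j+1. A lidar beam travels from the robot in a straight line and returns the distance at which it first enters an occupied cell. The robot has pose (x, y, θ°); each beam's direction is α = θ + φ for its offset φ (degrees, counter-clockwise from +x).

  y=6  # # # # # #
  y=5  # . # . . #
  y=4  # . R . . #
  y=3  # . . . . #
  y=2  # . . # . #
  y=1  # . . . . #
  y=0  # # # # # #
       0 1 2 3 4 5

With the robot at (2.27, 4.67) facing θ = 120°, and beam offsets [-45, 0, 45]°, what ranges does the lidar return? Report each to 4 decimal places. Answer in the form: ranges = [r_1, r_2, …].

beam 1: φ=-45°, α=75°
  cosα=0.2588 sinα=0.9659 | (2,4) | tMaxX 2.8205 tMaxY 0.3416 | tΔX 3.8637 tΔY 1.0353
    t=0.3416 [y] (2,5) — stop
  → r_1 = 0.3416
beam 2: φ=0°, α=120°
  cosα=-0.5000 sinα=0.8660 | (2,4) | tMaxX 0.5400 tMaxY 0.3811 | tΔX 2.0000 tΔY 1.1547
    t=0.3811 [y] (2,5) — stop
  → r_2 = 0.3811
beam 3: φ=45°, α=165°
  cosα=-0.9659 sinα=0.2588 | (2,4) | tMaxX 0.2795 tMaxY 1.2750 | tΔX 1.0353 tΔY 3.8637
    t=0.2795 [x] (1,4)
    t=1.2750 [y] (1,5)
    t=1.3148 [x] (0,5) — stop
  → r_3 = 1.3148

ranges = [0.3416, 0.3811, 1.3148]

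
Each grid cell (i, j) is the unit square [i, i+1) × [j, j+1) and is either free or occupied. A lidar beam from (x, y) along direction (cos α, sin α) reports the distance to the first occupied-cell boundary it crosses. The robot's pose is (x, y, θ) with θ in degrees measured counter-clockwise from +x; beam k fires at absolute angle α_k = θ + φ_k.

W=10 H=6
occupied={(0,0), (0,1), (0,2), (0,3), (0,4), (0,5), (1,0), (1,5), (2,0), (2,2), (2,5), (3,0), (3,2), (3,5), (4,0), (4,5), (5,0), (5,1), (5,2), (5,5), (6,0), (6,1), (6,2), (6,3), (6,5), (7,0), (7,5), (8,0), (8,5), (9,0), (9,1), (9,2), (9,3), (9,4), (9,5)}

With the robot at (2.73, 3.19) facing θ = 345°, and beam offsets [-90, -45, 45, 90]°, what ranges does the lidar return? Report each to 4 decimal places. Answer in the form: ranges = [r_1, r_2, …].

beam 1: φ=-90°, α=255°
  dir = (cos 255°, sin 255°) = (-0.2588, -0.9659); from cell (2,3)
  next x-line at t=2.8205, next y-line at t=0.1967; Δt_x=3.8637, Δt_y=1.0353
    y: enter (2,2) at t=0.1967 ← occupied
  → r_1 = 0.1967
beam 2: φ=-45°, α=300°
  dir = (cos 300°, sin 300°) = (0.5000, -0.8660); from cell (2,3)
  next x-line at t=0.5400, next y-line at t=0.2194; Δt_x=2.0000, Δt_y=1.1547
    y: enter (2,2) at t=0.2194 ← occupied
  → r_2 = 0.2194
beam 3: φ=45°, α=30°
  dir = (cos 30°, sin 30°) = (0.8660, 0.5000); from cell (2,3)
  next x-line at t=0.3118, next y-line at t=1.6200; Δt_x=1.1547, Δt_y=2.0000
    x: enter (3,3) at t=0.3118
    x: enter (4,3) at t=1.4665
    y: enter (4,4) at t=1.6200
    x: enter (5,4) at t=2.6212
    y: enter (5,5) at t=3.6200 ← occupied
  → r_3 = 3.6200
beam 4: φ=90°, α=75°
  dir = (cos 75°, sin 75°) = (0.2588, 0.9659); from cell (2,3)
  next x-line at t=1.0432, next y-line at t=0.8386; Δt_x=3.8637, Δt_y=1.0353
    y: enter (2,4) at t=0.8386
    x: enter (3,4) at t=1.0432
    y: enter (3,5) at t=1.8738 ← occupied
  → r_4 = 1.8738

ranges = [0.1967, 0.2194, 3.6200, 1.8738]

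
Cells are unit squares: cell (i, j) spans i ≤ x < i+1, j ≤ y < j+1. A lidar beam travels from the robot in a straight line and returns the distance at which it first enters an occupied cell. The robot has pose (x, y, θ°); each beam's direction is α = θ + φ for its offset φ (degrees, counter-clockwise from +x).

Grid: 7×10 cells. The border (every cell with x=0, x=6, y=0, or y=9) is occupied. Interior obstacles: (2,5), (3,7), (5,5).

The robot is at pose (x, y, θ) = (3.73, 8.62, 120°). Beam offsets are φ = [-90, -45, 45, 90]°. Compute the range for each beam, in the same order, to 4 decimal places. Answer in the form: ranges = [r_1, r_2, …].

ranges = [0.7600, 0.3934, 1.4682, 3.1523]

beam 1: φ=-90°, α=30°
  direction (0.8660, 0.5000); cell (3,8); t to first gridline: x 0.3118, y 0.7600 (then +1.1547 / +2.0000)
    (4,8) via x @ 0.3118
    (4,9) via y @ 0.7600  # hit
  → r_1 = 0.7600
beam 2: φ=-45°, α=75°
  direction (0.2588, 0.9659); cell (3,8); t to first gridline: x 1.0432, y 0.3934 (then +3.8637 / +1.0353)
    (3,9) via y @ 0.3934  # hit
  → r_2 = 0.3934
beam 3: φ=45°, α=165°
  direction (-0.9659, 0.2588); cell (3,8); t to first gridline: x 0.7558, y 1.4682 (then +1.0353 / +3.8637)
    (2,8) via x @ 0.7558
    (2,9) via y @ 1.4682  # hit
  → r_3 = 1.4682
beam 4: φ=90°, α=210°
  direction (-0.8660, -0.5000); cell (3,8); t to first gridline: x 0.8429, y 1.2400 (then +1.1547 / +2.0000)
    (2,8) via x @ 0.8429
    (2,7) via y @ 1.2400
    (1,7) via x @ 1.9976
    (0,7) via x @ 3.1523  # hit
  → r_4 = 3.1523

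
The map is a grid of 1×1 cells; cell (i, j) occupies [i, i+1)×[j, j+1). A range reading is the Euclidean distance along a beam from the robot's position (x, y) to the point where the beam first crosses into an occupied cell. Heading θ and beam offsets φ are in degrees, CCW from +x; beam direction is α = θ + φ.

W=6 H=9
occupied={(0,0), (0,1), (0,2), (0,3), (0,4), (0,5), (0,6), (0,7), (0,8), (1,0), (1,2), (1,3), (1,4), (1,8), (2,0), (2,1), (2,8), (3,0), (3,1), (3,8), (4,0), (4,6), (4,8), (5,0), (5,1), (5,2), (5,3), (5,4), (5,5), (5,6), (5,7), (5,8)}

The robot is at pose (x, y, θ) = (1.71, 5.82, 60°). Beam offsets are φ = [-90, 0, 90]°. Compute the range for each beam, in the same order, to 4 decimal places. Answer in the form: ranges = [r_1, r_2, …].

beam 1: φ=-90°, α=330°
  cosα=0.8660 sinα=-0.5000 | (1,5) | tMaxX 0.3349 tMaxY 1.6400 | tΔX 1.1547 tΔY 2.0000
    t=0.3349 [x] (2,5)
    t=1.4896 [x] (3,5)
    t=1.6400 [y] (3,4)
    t=2.6443 [x] (4,4)
    t=3.6400 [y] (4,3)
    t=3.7990 [x] (5,3) — stop
  → r_1 = 3.7990
beam 2: φ=0°, α=60°
  cosα=0.5000 sinα=0.8660 | (1,5) | tMaxX 0.5800 tMaxY 0.2078 | tΔX 2.0000 tΔY 1.1547
    t=0.2078 [y] (1,6)
    t=0.5800 [x] (2,6)
    t=1.3625 [y] (2,7)
    t=2.5172 [y] (2,8) — stop
  → r_2 = 2.5172
beam 3: φ=90°, α=150°
  cosα=-0.8660 sinα=0.5000 | (1,5) | tMaxX 0.8198 tMaxY 0.3600 | tΔX 1.1547 tΔY 2.0000
    t=0.3600 [y] (1,6)
    t=0.8198 [x] (0,6) — stop
  → r_3 = 0.8198

ranges = [3.7990, 2.5172, 0.8198]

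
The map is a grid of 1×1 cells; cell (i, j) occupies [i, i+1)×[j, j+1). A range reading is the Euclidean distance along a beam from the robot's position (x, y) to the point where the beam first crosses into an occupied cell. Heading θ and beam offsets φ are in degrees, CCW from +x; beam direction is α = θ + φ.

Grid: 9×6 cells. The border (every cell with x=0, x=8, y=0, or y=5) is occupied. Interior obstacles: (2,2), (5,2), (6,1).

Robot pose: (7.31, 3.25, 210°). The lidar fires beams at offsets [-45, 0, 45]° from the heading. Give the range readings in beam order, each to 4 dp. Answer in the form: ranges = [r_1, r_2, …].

beam 1: φ=-45°, α=165°
  direction (-0.9659, 0.2588); cell (7,3); t to first gridline: x 0.3209, y 2.8978 (then +1.0353 / +3.8637)
    (6,3) via x @ 0.3209
    (5,3) via x @ 1.3562
    (4,3) via x @ 2.3915
    (4,4) via y @ 2.8978
    (3,4) via x @ 3.4268
    (2,4) via x @ 4.4620
    (1,4) via x @ 5.4973
    (0,4) via x @ 6.5326  # hit
  → r_1 = 6.5326
beam 2: φ=0°, α=210°
  direction (-0.8660, -0.5000); cell (7,3); t to first gridline: x 0.3580, y 0.5000 (then +1.1547 / +2.0000)
    (6,3) via x @ 0.3580
    (6,2) via y @ 0.5000
    (5,2) via x @ 1.5127  # hit
  → r_2 = 1.5127
beam 3: φ=45°, α=255°
  direction (-0.2588, -0.9659); cell (7,3); t to first gridline: x 1.1977, y 0.2588 (then +3.8637 / +1.0353)
    (7,2) via y @ 0.2588
    (6,2) via x @ 1.1977
    (6,1) via y @ 1.2941  # hit
  → r_3 = 1.2941

ranges = [6.5326, 1.5127, 1.2941]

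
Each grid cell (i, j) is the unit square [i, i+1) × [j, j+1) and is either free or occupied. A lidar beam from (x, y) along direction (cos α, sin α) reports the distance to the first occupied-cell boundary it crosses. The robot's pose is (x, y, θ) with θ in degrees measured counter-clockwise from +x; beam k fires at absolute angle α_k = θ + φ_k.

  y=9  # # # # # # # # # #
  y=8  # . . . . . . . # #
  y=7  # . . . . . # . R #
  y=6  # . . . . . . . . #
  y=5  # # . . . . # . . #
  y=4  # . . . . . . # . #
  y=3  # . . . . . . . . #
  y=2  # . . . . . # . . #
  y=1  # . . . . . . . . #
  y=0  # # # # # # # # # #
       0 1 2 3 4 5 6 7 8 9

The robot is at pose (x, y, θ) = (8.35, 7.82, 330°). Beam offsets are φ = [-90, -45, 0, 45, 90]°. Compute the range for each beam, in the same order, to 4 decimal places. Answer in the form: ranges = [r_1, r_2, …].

ranges = [2.7000, 2.5114, 0.7506, 0.6729, 0.2078]

beam 1: φ=-90°, α=240°
  cosα=-0.5000 sinα=-0.8660 | (8,7) | tMaxX 0.7000 tMaxY 0.9469 | tΔX 2.0000 tΔY 1.1547
    t=0.7000 [x] (7,7)
    t=0.9469 [y] (7,6)
    t=2.1016 [y] (7,5)
    t=2.7000 [x] (6,5) — stop
  → r_1 = 2.7000
beam 2: φ=-45°, α=285°
  cosα=0.2588 sinα=-0.9659 | (8,7) | tMaxX 2.5114 tMaxY 0.8489 | tΔX 3.8637 tΔY 1.0353
    t=0.8489 [y] (8,6)
    t=1.8842 [y] (8,5)
    t=2.5114 [x] (9,5) — stop
  → r_2 = 2.5114
beam 3: φ=0°, α=330°
  cosα=0.8660 sinα=-0.5000 | (8,7) | tMaxX 0.7506 tMaxY 1.6400 | tΔX 1.1547 tΔY 2.0000
    t=0.7506 [x] (9,7) — stop
  → r_3 = 0.7506
beam 4: φ=45°, α=15°
  cosα=0.9659 sinα=0.2588 | (8,7) | tMaxX 0.6729 tMaxY 0.6955 | tΔX 1.0353 tΔY 3.8637
    t=0.6729 [x] (9,7) — stop
  → r_4 = 0.6729
beam 5: φ=90°, α=60°
  cosα=0.5000 sinα=0.8660 | (8,7) | tMaxX 1.3000 tMaxY 0.2078 | tΔX 2.0000 tΔY 1.1547
    t=0.2078 [y] (8,8) — stop
  → r_5 = 0.2078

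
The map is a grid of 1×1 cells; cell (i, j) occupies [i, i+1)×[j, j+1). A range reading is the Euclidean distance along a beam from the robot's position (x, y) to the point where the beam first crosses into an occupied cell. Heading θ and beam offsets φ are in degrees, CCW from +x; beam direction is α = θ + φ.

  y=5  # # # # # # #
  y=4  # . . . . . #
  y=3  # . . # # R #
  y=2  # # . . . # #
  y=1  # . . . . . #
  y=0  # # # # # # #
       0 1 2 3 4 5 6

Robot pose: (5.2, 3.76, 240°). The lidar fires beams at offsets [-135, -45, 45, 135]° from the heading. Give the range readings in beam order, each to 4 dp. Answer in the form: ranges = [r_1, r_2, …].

beam 1: φ=-135°, α=105°
  dir = (cos 105°, sin 105°) = (-0.2588, 0.9659); from cell (5,3)
  next x-line at t=0.7727, next y-line at t=0.2485; Δt_x=3.8637, Δt_y=1.0353
    y: enter (5,4) at t=0.2485
    x: enter (4,4) at t=0.7727
    y: enter (4,5) at t=1.2837 ← occupied
  → r_1 = 1.2837
beam 2: φ=-45°, α=195°
  dir = (cos 195°, sin 195°) = (-0.9659, -0.2588); from cell (5,3)
  next x-line at t=0.2071, next y-line at t=2.9364; Δt_x=1.0353, Δt_y=3.8637
    x: enter (4,3) at t=0.2071 ← occupied
  → r_2 = 0.2071
beam 3: φ=45°, α=285°
  dir = (cos 285°, sin 285°) = (0.2588, -0.9659); from cell (5,3)
  next x-line at t=3.0910, next y-line at t=0.7868; Δt_x=3.8637, Δt_y=1.0353
    y: enter (5,2) at t=0.7868 ← occupied
  → r_3 = 0.7868
beam 4: φ=135°, α=15°
  dir = (cos 15°, sin 15°) = (0.9659, 0.2588); from cell (5,3)
  next x-line at t=0.8282, next y-line at t=0.9273; Δt_x=1.0353, Δt_y=3.8637
    x: enter (6,3) at t=0.8282 ← occupied
  → r_4 = 0.8282

ranges = [1.2837, 0.2071, 0.7868, 0.8282]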